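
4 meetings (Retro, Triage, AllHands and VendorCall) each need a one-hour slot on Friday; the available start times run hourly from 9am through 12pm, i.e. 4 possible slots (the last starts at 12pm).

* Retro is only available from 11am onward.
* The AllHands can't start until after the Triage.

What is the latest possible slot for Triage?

Downstream work caps Triage at 11am.
Triage at 11am is achievable: VendorCall=9am, AllHands=12pm, Triage=11am, Retro=11am.

11am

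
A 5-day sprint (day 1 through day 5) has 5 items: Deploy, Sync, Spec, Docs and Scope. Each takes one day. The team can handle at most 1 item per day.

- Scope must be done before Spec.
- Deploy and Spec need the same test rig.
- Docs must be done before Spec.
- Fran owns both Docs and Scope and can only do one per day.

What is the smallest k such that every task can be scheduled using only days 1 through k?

The precedence chain requires at least 2 distinct days.
With at most 1 per day and 5 tasks, at least 5 days are needed.
5 works (last occupied day: day 5): for example Sync in day 5; Spec in day 3; Docs in day 1; Scope in day 2; Deploy in day 4.

5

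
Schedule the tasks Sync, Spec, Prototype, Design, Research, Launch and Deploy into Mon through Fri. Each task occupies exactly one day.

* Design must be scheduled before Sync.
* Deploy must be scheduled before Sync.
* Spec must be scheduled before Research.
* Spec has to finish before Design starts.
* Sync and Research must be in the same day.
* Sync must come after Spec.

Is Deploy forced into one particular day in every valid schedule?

Deploy can be Mon (e.g. Spec in Mon; Research in Wed; Sync in Wed; Deploy in Mon; Launch in Mon; Design in Tue; Prototype in Mon) or Tue (e.g. Launch in Mon, Design in Tue, Sync in Wed, Spec in Mon, Deploy in Tue, Research in Wed, Prototype in Mon).

No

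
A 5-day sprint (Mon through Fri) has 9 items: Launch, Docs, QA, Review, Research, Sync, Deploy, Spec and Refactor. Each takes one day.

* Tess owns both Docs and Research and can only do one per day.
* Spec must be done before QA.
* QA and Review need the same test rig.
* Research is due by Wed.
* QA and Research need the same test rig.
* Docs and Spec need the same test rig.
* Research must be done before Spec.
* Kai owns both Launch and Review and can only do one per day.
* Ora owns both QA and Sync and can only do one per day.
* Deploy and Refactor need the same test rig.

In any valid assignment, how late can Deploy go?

Fri

Deploy at Fri is achievable: Spec=Tue; Launch=Mon; Docs=Wed; Review=Tue; Research=Mon; QA=Wed; Sync=Mon; Deploy=Fri; Refactor=Mon.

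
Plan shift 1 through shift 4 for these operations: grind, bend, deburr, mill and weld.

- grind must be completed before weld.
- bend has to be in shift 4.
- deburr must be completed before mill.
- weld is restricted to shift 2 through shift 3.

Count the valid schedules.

18

Splitting on grind: it can be shift 1 (12), shift 2 (6). Listing each branch's schedules as (bend, deburr, mill, weld) by shift number:
grind=shift 1: (4,1,2,2) (4,1,2,3) (4,1,3,2) (4,1,3,3) (4,1,4,2) (4,1,4,3) (4,2,3,2) (4,2,3,3) (4,2,4,2) (4,2,4,3) (4,3,4,2) (4,3,4,3) — 12.
grind=shift 2: (4,1,2,3) (4,1,3,3) (4,1,4,3) (4,2,3,3) (4,2,4,3) (4,3,4,3) — 6.
Summing: 12 + 6 = 18.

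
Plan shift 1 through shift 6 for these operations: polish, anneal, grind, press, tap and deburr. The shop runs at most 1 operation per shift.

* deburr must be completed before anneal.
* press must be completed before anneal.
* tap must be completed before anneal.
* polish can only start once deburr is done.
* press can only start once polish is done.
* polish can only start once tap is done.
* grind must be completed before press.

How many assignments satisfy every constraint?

8

Splitting on polish: it can be shift 3 (2), shift 4 (6). Listing each branch's schedules as (anneal, grind, press, tap, deburr) by shift number:
polish=shift 3: (6,4,5,1,2) (6,4,5,2,1) — 2.
polish=shift 4: (6,1,5,2,3) (6,1,5,3,2) (6,2,5,1,3) (6,2,5,3,1) (6,3,5,1,2) (6,3,5,2,1) — 6.
Summing: 2 + 6 = 8.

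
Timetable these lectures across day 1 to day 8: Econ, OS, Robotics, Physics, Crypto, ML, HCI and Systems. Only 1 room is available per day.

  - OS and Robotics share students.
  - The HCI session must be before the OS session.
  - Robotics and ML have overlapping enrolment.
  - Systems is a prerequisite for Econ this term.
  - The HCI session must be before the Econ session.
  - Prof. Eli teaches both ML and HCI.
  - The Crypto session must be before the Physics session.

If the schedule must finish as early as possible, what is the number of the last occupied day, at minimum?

The precedence chain requires at least 2 distinct days.
With at most 1 per day and 8 lectures, at least 8 days are needed.
8 works (last occupied day: day 8): for example ML in day 8; HCI in day 1; Crypto in day 5; Physics in day 6; Econ in day 3; Systems in day 2; OS in day 4; Robotics in day 7.

day 8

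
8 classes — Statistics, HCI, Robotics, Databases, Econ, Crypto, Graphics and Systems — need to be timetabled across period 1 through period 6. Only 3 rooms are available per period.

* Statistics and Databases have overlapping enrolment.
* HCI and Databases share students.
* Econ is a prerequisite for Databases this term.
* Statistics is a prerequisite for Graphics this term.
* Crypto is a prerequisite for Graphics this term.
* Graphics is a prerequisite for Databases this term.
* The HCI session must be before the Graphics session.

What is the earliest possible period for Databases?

period 3

Precedence pushes Databases to at least period 3.
Databases at period 3 is achievable: Statistics in period 1; HCI in period 1; Graphics in period 2; Crypto in period 1; Systems in period 3; Databases in period 3; Robotics in period 2; Econ in period 2.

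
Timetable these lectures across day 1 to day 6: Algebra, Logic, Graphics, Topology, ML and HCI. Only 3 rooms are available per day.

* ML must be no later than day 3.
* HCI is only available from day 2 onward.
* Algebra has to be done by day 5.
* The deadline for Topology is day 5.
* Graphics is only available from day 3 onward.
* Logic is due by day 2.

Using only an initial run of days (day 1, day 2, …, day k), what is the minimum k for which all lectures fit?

3

With at most 3 per day and 6 lectures, at least 2 days are needed.
Graphics can't be placed before day 3, so the schedule must run through at least day 3.
3 works (last occupied day: day 3): for example HCI -> day 2; Logic -> day 1; Topology -> day 1; ML -> day 2; Algebra -> day 1; Graphics -> day 3.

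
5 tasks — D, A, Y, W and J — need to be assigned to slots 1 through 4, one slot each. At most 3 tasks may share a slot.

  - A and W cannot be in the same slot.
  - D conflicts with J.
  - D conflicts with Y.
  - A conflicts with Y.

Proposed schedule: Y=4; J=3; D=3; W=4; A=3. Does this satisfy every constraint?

Invalid. D conflicts with J.

A and W cannot be in the same slot — holds.
A conflicts with Y — holds.
At most 3 tasks may share a slot — holds.
D conflicts with Y — holds.
D conflicts with J — violated.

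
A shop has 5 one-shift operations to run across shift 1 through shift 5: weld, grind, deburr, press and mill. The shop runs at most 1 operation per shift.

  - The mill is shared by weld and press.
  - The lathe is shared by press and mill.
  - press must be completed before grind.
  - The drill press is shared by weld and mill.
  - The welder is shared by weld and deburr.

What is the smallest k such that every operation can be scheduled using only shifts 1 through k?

The precedence chain requires at least 2 distinct shifts.
With at most 1 per shift and 5 operations, at least 5 shifts are needed.
5 works (last occupied shift: shift 5): for example weld -> shift 3, deburr -> shift 4, mill -> shift 5, press -> shift 1, grind -> shift 2.

5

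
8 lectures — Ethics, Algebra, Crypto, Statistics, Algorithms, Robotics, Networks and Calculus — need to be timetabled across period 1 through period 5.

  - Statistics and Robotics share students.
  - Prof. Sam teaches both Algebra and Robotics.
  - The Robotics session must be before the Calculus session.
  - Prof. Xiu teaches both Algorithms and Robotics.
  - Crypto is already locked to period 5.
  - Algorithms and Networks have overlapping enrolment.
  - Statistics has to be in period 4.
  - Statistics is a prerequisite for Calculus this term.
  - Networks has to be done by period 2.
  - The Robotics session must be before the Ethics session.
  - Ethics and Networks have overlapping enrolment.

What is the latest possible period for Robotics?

period 3

Downstream work caps Robotics at period 4.
Robotics at period 3 is achievable: Networks in period 1; Algorithms in period 2; Robotics in period 3; Ethics in period 4; Crypto in period 5; Calculus in period 5; Algebra in period 1; Statistics in period 4.
Nothing later works — the conflict constraints rule out every period after period 3.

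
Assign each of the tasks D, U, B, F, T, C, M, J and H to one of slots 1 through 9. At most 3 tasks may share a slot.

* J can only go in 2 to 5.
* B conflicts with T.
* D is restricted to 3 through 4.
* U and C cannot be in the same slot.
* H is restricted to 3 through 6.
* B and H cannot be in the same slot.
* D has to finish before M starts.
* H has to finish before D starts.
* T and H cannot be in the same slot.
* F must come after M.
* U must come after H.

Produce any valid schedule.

B -> 1; D -> 4; U -> 4; J -> 2; M -> 5; T -> 2; F -> 6; C -> 1; H -> 3

Checking: H(3) before U(4); M(5) before F(6); H(3) before D(4); D(4) before M(5); U(4) != C(1); B(1) != T(2); B(1) != H(3); T(2) != H(3); J=2 in [2,5]; D=4 in [3,4]; H=3 in [3,6]; max 2 per slot (cap 3).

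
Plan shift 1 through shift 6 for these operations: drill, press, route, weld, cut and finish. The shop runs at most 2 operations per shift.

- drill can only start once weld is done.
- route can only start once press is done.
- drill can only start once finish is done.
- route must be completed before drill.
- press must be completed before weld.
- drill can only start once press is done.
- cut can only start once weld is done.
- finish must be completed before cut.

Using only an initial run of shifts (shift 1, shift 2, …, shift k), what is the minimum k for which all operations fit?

3 shifts

The precedence chain requires at least 3 distinct shifts.
With at most 2 per shift and 6 operations, at least 3 shifts are needed.
3 works (last occupied shift: shift 3): for example drill=shift 3; route=shift 2; finish=shift 1; weld=shift 2; cut=shift 3; press=shift 1.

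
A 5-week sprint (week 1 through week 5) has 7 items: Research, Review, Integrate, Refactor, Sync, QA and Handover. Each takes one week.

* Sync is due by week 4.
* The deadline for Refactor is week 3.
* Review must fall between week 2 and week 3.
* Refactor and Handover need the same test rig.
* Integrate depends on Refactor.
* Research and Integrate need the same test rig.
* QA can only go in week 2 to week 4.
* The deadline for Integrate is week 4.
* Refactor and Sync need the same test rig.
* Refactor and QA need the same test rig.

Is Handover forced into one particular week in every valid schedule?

No

Handover can be week 1 (e.g. Integrate=week 3, QA=week 3, Refactor=week 2, Review=week 2, Research=week 1, Sync=week 1, Handover=week 1) or week 2 (e.g. Research -> week 1; Sync -> week 2; Refactor -> week 1; QA -> week 2; Integrate -> week 2; Review -> week 2; Handover -> week 2).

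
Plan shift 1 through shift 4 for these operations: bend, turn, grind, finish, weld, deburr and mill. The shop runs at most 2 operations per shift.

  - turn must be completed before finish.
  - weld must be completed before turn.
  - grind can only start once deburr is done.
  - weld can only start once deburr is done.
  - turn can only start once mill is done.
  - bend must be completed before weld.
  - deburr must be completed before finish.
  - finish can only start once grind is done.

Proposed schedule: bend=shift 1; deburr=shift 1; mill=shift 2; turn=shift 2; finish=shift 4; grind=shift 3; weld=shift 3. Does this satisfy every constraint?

No — it violates: weld must be completed before turn

grind can only start once deburr is done — holds.
deburr must be completed before finish — holds.
turn must be completed before finish — holds.
The shop runs at most 2 operations per shift — holds.
finish can only start once grind is done — holds.
weld can only start once deburr is done — holds.
bend must be completed before weld — holds.
turn can only start once mill is done — violated.
weld must be completed before turn — violated.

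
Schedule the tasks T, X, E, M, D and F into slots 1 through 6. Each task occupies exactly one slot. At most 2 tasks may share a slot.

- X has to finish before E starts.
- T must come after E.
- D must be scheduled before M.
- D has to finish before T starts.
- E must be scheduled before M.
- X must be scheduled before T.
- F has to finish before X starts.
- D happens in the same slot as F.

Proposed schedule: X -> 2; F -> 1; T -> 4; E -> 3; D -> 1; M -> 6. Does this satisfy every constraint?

D happens in the same slot as F — holds.
D has to finish before T starts — holds.
F has to finish before X starts — holds.
X has to finish before E starts — holds.
X must be scheduled before T — holds.
At most 2 tasks may share a slot — holds.
D must be scheduled before M — holds.
T must come after E — holds.
E must be scheduled before M — holds.

Valid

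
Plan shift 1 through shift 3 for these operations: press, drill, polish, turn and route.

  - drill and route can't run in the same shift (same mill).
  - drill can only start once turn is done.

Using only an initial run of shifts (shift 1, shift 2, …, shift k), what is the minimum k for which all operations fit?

2 shifts

The precedence chain requires at least 2 distinct shifts.
2 works (last occupied shift: shift 2): for example polish in shift 1, route in shift 1, turn in shift 1, press in shift 1, drill in shift 2.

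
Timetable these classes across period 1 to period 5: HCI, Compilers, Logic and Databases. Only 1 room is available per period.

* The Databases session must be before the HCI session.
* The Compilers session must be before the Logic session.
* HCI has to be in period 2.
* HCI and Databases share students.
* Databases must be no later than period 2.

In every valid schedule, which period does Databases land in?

Databases's window is period 1–period 2.
HCI is fixed at period 2, and Databases can't share a period with HCI.
So Databases must be period 1.

period 1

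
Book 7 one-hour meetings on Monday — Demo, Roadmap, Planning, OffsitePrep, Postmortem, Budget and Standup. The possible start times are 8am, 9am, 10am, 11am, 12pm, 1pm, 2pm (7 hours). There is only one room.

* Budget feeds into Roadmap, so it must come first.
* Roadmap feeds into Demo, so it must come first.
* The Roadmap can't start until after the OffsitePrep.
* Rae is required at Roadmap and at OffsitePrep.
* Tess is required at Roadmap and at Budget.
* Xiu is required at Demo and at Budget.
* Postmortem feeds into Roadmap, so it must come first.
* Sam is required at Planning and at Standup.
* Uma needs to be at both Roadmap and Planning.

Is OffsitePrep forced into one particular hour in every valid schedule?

No

OffsitePrep can be 8am (e.g. Roadmap -> 11am; Demo -> 12pm; OffsitePrep -> 8am; Planning -> 1pm; Budget -> 10am; Postmortem -> 9am; Standup -> 2pm) or 9am (e.g. Standup=2pm; Planning=1pm; Demo=12pm; Postmortem=8am; Budget=10am; Roadmap=11am; OffsitePrep=9am).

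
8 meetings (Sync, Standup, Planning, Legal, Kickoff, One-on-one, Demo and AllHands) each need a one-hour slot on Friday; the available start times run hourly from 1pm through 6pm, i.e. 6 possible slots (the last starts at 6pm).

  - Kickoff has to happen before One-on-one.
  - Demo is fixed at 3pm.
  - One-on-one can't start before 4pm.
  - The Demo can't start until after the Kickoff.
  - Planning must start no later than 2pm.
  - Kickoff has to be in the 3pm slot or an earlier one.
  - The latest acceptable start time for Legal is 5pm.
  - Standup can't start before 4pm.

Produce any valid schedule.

Standup in 4pm; Kickoff in 1pm; Planning in 1pm; AllHands in 1pm; Sync in 1pm; Demo in 3pm; One-on-one in 4pm; Legal in 1pm

Checking: Kickoff(1pm) before Demo(3pm); Kickoff(1pm) before One-on-one(4pm); Legal=1pm in [1pm,5pm]; Kickoff=1pm in [1pm,3pm]; Planning=1pm in [1pm,2pm]; Standup=4pm in [4pm,6pm]; One-on-one=4pm in [4pm,6pm]; Demo=3pm in [3pm,3pm].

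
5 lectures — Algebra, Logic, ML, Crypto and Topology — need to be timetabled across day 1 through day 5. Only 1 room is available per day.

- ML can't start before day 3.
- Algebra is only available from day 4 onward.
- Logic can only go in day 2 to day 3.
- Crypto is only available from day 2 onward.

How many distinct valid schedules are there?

6

Splitting on Algebra: it can be day 4 (3), day 5 (3). Listing each branch's schedules as (Logic, ML, Crypto, Topology) by day number:
Algebra=day 4: (2,3,5,1) (2,5,3,1) (3,5,2,1) — 3.
Algebra=day 5: (2,3,4,1) (2,4,3,1) (3,4,2,1) — 3.
Summing: 3 + 3 = 6.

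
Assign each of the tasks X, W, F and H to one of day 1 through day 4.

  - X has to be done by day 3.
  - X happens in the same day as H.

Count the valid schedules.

48

Splitting on X: it can be day 1 (16), day 2 (16), day 3 (16). Listing each branch's schedules as (W, F, H) by day number:
X=day 1: (1,1,1) (1,2,1) (1,3,1) (1,4,1) (2,1,1) (2,2,1) (2,3,1) (2,4,1) (3,1,1) (3,2,1) (3,3,1) (3,4,1) (4,1,1) (4,2,1) (4,3,1) (4,4,1) — 16.
X=day 2: (1,1,2) (1,2,2) (1,3,2) (1,4,2) (2,1,2) (2,2,2) (2,3,2) (2,4,2) (3,1,2) (3,2,2) (3,3,2) (3,4,2) (4,1,2) (4,2,2) (4,3,2) (4,4,2) — 16.
X=day 3: (1,1,3) (1,2,3) (1,3,3) (1,4,3) (2,1,3) (2,2,3) (2,3,3) (2,4,3) (3,1,3) (3,2,3) (3,3,3) (3,4,3) (4,1,3) (4,2,3) (4,3,3) (4,4,3) — 16.
Summing: 16 + 16 + 16 = 48.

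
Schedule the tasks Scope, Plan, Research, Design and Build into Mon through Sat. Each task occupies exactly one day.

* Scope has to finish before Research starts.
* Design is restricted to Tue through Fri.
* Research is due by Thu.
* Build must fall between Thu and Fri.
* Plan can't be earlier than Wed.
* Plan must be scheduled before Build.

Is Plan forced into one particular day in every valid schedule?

No

Plan can be Wed (e.g. Design=Tue; Plan=Wed; Research=Tue; Build=Thu; Scope=Mon) or Thu (e.g. Design -> Tue; Build -> Fri; Scope -> Mon; Plan -> Thu; Research -> Tue).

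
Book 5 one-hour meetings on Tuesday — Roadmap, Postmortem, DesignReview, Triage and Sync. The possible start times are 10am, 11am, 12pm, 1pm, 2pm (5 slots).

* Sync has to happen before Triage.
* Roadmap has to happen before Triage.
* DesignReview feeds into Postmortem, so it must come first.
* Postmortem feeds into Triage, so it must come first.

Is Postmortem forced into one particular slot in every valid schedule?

No

Postmortem can be 11am (e.g. Triage=12pm, Sync=10am, Postmortem=11am, Roadmap=10am, DesignReview=10am) or 12pm (e.g. Triage in 1pm; Postmortem in 12pm; Roadmap in 10am; DesignReview in 10am; Sync in 10am).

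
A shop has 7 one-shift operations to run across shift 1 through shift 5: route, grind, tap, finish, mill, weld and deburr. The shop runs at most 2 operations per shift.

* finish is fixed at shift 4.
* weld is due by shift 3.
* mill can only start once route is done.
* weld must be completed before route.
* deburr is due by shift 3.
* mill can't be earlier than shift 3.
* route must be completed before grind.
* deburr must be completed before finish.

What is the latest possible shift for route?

Precedence pushes route to at least shift 2; downstream work caps route at shift 4.
route at shift 4 is achievable: grind in shift 5; weld in shift 1; route in shift 4; tap in shift 2; deburr in shift 1; mill in shift 5; finish in shift 4.

shift 4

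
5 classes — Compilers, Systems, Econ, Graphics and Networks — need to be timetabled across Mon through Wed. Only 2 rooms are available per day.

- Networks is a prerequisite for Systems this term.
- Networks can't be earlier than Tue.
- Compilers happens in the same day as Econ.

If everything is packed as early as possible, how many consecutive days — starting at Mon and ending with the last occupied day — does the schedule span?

The precedence chain requires at least 2 distinct days.
With at most 2 per day and 5 classes, at least 3 days are needed.
Propagating the time windows through the other constraints, Systems can't land before Wed — that is day 3 counting from Mon — so the schedule must run through at least 3 days.
3 works (last occupied day: Wed): for example Econ=Mon; Graphics=Tue; Systems=Wed; Networks=Tue; Compilers=Mon.

3 days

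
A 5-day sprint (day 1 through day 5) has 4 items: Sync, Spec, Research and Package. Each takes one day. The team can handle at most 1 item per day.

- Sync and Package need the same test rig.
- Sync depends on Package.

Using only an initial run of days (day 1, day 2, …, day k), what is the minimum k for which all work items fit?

The precedence chain requires at least 2 distinct days.
With at most 1 per day and 4 work items, at least 4 days are needed.
4 works (last occupied day: day 4): for example Sync in day 2; Package in day 1; Spec in day 3; Research in day 4.

4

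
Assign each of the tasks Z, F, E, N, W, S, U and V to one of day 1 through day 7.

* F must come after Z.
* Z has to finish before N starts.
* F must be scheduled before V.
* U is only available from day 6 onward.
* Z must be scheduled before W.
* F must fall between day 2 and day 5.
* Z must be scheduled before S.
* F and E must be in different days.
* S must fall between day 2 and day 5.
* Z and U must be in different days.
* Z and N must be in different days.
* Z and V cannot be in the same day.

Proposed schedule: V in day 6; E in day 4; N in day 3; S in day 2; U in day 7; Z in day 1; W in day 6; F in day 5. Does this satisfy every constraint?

Yes

U is only available from day 6 onward — holds.
S must fall between day 2 and day 5 — holds.
Z and U must be in different days — holds.
F must be scheduled before V — holds.
Z and N must be in different days — holds.
Z and V cannot be in the same day — holds.
Z must be scheduled before W — holds.
F must come after Z — holds.
Z must be scheduled before S — holds.
F must fall between day 2 and day 5 — holds.
F and E must be in different days — holds.
Z has to finish before N starts — holds.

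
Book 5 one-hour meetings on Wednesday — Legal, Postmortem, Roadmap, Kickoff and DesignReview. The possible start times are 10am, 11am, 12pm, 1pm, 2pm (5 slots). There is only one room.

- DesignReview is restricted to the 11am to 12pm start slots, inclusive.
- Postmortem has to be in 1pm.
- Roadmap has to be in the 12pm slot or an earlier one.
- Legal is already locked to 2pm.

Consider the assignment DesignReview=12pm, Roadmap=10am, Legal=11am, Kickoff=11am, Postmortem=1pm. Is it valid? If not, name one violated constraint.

Invalid. Legal is already locked to 2pm.

Legal is already locked to 2pm — violated.
Postmortem has to be in 1pm — holds.
Roadmap has to be in the 12pm slot or an earlier one — holds.
DesignReview is restricted to the 11am to 12pm start slots, inclusive — holds.
There is only one room — violated.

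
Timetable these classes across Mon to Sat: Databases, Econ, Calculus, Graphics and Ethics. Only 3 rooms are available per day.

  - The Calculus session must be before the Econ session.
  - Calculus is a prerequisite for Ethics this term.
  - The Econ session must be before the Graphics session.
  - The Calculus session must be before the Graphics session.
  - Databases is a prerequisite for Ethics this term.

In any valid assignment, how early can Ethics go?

Precedence pushes Ethics to at least Tue.
Ethics at Tue is achievable: Econ=Tue; Graphics=Wed; Databases=Mon; Ethics=Tue; Calculus=Mon.

Tue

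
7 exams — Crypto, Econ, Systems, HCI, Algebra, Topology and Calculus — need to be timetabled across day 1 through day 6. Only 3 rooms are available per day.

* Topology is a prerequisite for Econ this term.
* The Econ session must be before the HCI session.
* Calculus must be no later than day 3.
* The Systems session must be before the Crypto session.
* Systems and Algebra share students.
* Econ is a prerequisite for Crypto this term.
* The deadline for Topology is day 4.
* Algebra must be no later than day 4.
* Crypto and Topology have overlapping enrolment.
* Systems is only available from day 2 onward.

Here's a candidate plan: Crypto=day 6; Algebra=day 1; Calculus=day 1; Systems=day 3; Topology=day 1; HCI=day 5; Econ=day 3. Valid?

Valid

Econ is a prerequisite for Crypto this term — holds.
The Systems session must be before the Crypto session — holds.
Only 3 rooms are available per day — holds.
The deadline for Topology is day 4 — holds.
The Econ session must be before the HCI session — holds.
Calculus must be no later than day 3 — holds.
Topology is a prerequisite for Econ this term — holds.
Algebra must be no later than day 4 — holds.
Systems and Algebra share students — holds.
Systems is only available from day 2 onward — holds.
Crypto and Topology have overlapping enrolment — holds.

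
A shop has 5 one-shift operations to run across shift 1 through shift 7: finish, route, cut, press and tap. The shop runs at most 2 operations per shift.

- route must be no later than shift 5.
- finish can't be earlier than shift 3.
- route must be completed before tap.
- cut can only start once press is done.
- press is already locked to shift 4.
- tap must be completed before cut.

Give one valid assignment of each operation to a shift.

cut in shift 5; tap in shift 2; finish in shift 3; route in shift 1; press in shift 4

Checking: tap(shift 2) before cut(shift 5); press(shift 4) before cut(shift 5); route(shift 1) before tap(shift 2); route=shift 1 in [shift 1,shift 5]; press=shift 4 in [shift 4,shift 4]; finish=shift 3 in [shift 3,shift 7]; max 1 per shift (cap 2).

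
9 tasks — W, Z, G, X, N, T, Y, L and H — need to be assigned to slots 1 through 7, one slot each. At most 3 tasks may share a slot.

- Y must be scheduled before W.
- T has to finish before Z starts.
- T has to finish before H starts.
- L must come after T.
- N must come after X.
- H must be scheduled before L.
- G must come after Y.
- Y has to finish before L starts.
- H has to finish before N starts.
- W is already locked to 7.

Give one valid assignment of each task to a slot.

X in 1, Z in 2, N in 3, L in 3, G in 2, W in 7, H in 2, Y in 1, T in 1

Checking: X(1) before N(3); T(1) before H(2); Y(1) before G(2); Y(1) before W(7); T(1) before L(3); H(2) before L(3); H(2) before N(3); Y(1) before L(3); T(1) before Z(2); W=7 in [7,7]; max 3 per slot (cap 3).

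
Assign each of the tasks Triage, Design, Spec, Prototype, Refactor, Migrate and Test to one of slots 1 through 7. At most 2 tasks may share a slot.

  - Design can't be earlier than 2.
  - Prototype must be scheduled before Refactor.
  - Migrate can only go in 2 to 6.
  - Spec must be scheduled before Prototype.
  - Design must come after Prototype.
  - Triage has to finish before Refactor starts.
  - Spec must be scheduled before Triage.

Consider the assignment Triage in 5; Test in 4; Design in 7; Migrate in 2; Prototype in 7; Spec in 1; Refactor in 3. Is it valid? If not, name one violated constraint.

No — it violates: Prototype must be scheduled before Refactor

Prototype must be scheduled before Refactor — violated.
At most 2 tasks may share a slot — holds.
Spec must be scheduled before Triage — holds.
Design must come after Prototype — violated.
Design can't be earlier than 2 — holds.
Spec must be scheduled before Prototype — holds.
Migrate can only go in 2 to 6 — holds.
Triage has to finish before Refactor starts — violated.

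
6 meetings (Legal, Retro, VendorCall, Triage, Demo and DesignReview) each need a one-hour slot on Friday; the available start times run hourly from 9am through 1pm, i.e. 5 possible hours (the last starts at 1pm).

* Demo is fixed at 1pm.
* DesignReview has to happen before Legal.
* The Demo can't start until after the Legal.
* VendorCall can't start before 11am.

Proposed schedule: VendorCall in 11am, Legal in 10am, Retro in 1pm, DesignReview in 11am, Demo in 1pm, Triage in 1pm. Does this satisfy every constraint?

DesignReview has to happen before Legal — violated.
Demo is fixed at 1pm — holds.
VendorCall can't start before 11am — holds.
The Demo can't start until after the Legal — holds.

No. DesignReview has to happen before Legal is not satisfied.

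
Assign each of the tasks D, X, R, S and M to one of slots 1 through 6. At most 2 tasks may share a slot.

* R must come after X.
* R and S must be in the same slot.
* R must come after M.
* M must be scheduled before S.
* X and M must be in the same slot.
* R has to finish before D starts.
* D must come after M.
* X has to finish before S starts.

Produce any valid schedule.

X=1; R=2; S=2; M=1; D=3

Checking: M(1) before D(3); M(1) before R(2); M(1) before S(2); R(2) before D(3); X(1) before R(2); X(1) before S(2); X = M = 1; R = S = 2; max 2 per slot (cap 2).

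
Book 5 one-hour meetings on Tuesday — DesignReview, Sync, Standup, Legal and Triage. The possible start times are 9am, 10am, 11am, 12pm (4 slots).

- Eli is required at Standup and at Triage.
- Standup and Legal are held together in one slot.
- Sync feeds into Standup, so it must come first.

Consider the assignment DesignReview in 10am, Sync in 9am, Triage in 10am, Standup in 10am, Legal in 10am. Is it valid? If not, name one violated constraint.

Sync feeds into Standup, so it must come first — holds.
Standup and Legal are held together in one slot — holds.
Eli is required at Standup and at Triage — violated.

No. Eli is required at Standup and at Triage is not satisfied.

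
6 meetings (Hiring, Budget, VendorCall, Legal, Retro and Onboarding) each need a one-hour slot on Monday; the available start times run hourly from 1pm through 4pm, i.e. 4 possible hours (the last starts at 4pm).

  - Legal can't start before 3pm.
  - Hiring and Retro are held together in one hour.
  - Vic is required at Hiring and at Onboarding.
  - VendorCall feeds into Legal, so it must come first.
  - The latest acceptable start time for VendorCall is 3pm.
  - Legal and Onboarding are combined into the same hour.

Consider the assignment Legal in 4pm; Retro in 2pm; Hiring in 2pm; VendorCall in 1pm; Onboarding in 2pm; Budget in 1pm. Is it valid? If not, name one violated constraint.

The latest acceptable start time for VendorCall is 3pm — holds.
Legal can't start before 3pm — holds.
Hiring and Retro are held together in one hour — holds.
Legal and Onboarding are combined into the same hour — violated.
Vic is required at Hiring and at Onboarding — violated.
VendorCall feeds into Legal, so it must come first — holds.

No — it violates: Vic is required at Hiring and at Onboarding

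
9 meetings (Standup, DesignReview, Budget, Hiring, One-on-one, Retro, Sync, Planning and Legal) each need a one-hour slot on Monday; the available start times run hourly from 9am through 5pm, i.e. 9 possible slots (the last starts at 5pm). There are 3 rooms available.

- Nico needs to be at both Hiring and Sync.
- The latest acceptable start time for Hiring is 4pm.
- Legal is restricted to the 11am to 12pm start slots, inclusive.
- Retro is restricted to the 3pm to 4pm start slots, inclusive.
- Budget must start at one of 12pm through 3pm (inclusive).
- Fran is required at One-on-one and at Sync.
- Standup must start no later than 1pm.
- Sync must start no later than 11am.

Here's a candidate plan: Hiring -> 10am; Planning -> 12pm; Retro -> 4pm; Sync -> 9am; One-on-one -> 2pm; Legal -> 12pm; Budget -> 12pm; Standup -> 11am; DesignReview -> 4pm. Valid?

Yes

The latest acceptable start time for Hiring is 4pm — holds.
Standup must start no later than 1pm — holds.
Sync must start no later than 11am — holds.
Legal is restricted to the 11am to 12pm start slots, inclusive — holds.
There are 3 rooms available — holds.
Fran is required at One-on-one and at Sync — holds.
Retro is restricted to the 3pm to 4pm start slots, inclusive — holds.
Nico needs to be at both Hiring and Sync — holds.
Budget must start at one of 12pm through 3pm (inclusive) — holds.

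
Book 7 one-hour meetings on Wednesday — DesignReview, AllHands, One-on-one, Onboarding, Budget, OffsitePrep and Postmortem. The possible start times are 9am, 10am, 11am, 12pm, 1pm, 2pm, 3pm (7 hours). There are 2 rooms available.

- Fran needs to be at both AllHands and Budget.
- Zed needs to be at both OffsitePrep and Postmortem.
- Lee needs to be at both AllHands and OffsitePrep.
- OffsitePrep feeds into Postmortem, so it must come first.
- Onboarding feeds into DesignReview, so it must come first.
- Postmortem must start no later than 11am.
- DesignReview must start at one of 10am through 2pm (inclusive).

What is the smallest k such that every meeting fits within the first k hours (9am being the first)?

The precedence chain requires at least 2 distinct hours.
With at most 2 per hour and 7 meetings, at least 4 hours are needed.
4 works (last occupied hour: 12pm): for example Onboarding -> 9am; DesignReview -> 10am; AllHands -> 11am; Budget -> 12pm; OffsitePrep -> 9am; Postmortem -> 10am; One-on-one -> 11am.

4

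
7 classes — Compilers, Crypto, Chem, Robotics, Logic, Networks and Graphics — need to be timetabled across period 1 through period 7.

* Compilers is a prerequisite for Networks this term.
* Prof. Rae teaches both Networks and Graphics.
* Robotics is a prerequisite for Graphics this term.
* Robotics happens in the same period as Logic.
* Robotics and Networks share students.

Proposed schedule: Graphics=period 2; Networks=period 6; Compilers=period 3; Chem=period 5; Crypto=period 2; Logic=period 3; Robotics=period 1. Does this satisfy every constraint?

Invalid. Robotics happens in the same period as Logic.

Compilers is a prerequisite for Networks this term — holds.
Prof. Rae teaches both Networks and Graphics — holds.
Robotics happens in the same period as Logic — violated.
Robotics and Networks share students — holds.
Robotics is a prerequisite for Graphics this term — holds.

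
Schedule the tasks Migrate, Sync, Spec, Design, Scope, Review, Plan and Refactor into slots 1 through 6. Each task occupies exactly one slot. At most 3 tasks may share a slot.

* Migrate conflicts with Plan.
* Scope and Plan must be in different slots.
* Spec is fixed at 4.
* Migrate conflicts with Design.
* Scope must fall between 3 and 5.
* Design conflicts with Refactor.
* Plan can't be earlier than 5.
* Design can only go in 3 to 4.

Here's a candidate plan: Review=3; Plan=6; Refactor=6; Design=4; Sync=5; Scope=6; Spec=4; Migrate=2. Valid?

Invalid. Scope must fall between 3 and 5.

Design conflicts with Refactor — holds.
Migrate conflicts with Design — holds.
Migrate conflicts with Plan — holds.
Scope must fall between 3 and 5 — violated.
Design can only go in 3 to 4 — holds.
Spec is fixed at 4 — holds.
Scope and Plan must be in different slots — violated.
At most 3 tasks may share a slot — holds.
Plan can't be earlier than 5 — holds.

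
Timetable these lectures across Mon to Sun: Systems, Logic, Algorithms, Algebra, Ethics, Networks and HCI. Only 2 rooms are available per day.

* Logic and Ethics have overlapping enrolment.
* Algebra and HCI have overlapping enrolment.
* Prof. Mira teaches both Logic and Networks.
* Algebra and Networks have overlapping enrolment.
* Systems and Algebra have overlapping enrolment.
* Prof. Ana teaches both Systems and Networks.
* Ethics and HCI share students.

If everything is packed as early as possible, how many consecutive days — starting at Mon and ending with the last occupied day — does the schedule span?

With at most 2 per day and 7 lectures, at least 4 days are needed.
4 works (last occupied day: Thu): for example Algorithms in Tue, Systems in Mon, Algebra in Tue, Networks in Wed, Ethics in Wed, HCI in Thu, Logic in Mon.

4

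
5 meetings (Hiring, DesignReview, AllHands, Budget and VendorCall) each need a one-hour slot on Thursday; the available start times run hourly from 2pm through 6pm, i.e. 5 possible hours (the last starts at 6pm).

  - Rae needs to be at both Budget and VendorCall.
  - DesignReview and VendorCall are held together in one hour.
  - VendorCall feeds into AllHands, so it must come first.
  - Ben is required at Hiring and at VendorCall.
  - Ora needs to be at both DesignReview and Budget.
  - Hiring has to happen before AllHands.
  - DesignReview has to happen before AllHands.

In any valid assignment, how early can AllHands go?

Precedence pushes AllHands to at least 3pm.
AllHands at 4pm is achievable: Budget=2pm, VendorCall=3pm, AllHands=4pm, Hiring=2pm, DesignReview=3pm.
Nothing earlier works — the conflict constraints rule out every hour before 4pm.

4pm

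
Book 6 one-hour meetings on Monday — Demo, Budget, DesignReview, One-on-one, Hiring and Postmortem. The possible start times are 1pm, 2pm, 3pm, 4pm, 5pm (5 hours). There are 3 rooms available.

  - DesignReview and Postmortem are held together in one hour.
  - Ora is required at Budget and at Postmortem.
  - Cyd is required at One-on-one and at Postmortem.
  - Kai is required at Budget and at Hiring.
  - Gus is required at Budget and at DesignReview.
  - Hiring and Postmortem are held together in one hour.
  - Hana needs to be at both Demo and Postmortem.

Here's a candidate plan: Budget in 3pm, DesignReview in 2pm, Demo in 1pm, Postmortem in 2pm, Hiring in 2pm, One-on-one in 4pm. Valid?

Hiring and Postmortem are held together in one hour — holds.
Cyd is required at One-on-one and at Postmortem — holds.
Kai is required at Budget and at Hiring — holds.
Gus is required at Budget and at DesignReview — holds.
Hana needs to be at both Demo and Postmortem — holds.
Ora is required at Budget and at Postmortem — holds.
There are 3 rooms available — holds.
DesignReview and Postmortem are held together in one hour — holds.

Valid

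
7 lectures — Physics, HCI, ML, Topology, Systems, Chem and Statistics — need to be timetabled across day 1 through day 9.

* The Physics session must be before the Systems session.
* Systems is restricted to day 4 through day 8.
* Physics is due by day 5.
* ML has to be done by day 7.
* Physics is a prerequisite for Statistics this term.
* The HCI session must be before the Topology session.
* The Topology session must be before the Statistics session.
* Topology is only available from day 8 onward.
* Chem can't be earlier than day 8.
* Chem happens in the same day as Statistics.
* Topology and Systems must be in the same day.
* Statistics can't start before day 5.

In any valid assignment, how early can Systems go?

Systems is available from day 4; Systems must be in the same day as Topology, which can't be before day 8, so Systems is at least day 8; Systems's own window allows nothing later than day 8.
Systems at day 8 is achievable: Physics -> day 1, Systems -> day 8, Statistics -> day 9, Topology -> day 8, Chem -> day 9, ML -> day 1, HCI -> day 1.

day 8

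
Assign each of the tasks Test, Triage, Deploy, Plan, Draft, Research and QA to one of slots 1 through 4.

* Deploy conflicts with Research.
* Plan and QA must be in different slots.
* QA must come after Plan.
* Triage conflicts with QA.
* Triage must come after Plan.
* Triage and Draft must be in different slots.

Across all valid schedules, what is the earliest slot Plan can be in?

1

Downstream work caps Plan at 3.
Plan at 1 is achievable: QA -> 3; Triage -> 2; Draft -> 1; Plan -> 1; Deploy -> 1; Research -> 2; Test -> 1.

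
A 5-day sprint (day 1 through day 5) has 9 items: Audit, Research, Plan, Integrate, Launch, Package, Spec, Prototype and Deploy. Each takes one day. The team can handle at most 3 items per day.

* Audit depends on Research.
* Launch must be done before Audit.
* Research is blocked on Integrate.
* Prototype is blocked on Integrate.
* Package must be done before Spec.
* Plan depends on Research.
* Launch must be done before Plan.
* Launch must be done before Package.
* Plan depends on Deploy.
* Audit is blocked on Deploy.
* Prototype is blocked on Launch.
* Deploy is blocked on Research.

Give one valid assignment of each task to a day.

Prototype=day 2, Research=day 2, Package=day 2, Launch=day 1, Integrate=day 1, Plan=day 4, Deploy=day 3, Audit=day 4, Spec=day 3

Checking: Research(day 2) before Audit(day 4); Launch(day 1) before Prototype(day 2); Integrate(day 1) before Research(day 2); Launch(day 1) before Plan(day 4); Launch(day 1) before Audit(day 4); Launch(day 1) before Package(day 2); Research(day 2) before Plan(day 4); Deploy(day 3) before Audit(day 4); Integrate(day 1) before Prototype(day 2); Research(day 2) before Deploy(day 3); Package(day 2) before Spec(day 3); Deploy(day 3) before Plan(day 4); max 3 per day (cap 3).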